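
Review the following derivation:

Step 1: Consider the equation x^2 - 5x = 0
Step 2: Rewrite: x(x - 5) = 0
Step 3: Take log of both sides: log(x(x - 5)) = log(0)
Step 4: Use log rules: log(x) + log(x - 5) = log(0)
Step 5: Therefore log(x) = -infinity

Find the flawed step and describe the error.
Step 3: Take log of both sides: log(x(x - 5)) = log(0)

Step 3 takes the logarithm of both sides, resulting in log(0) on the right side. The logarithm is only defined for positive numbers; log(0) is undefined (approaches negative infinity). This operation is invalid.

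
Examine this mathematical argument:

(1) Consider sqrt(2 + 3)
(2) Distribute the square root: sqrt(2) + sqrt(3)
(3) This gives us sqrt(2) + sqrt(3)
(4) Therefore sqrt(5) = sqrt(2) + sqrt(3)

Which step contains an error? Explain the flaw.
Step 2: Distribute the square root: sqrt(2) + sqrt(3)

Step 2 incorrectly 'distributes' the square root over addition. The square root function does not distribute: sqrt(a + b) ≠ sqrt(a) + sqrt(b). In fact, sqrt(2 + 3) = sqrt(5) ≈ 2.2361, while sqrt(2) + sqrt(3) ≈ 3.1463.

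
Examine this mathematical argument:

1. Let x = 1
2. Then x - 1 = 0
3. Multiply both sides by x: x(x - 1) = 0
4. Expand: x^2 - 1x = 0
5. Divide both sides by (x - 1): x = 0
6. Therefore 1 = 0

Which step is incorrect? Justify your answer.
Step 5: Divide both sides by (x - 1): x = 0

Step 5 divides both sides by (x - 1). However, since x = 1, we have (x - 1) = 0. Division by zero is undefined, making this step invalid.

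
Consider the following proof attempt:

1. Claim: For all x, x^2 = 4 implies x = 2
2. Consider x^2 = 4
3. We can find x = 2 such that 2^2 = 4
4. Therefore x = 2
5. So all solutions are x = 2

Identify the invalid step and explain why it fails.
Step 4: Therefore x = 2

Step 4 incorrectly concludes that x = 2 is the only solution. The proof shows that x = 2 is A solution (existence), but does not show it is the ONLY solution (uniqueness). In fact, x = -2 is also a solution since (-2)^2 = 4. Finding one solution doesn't prove there are no others.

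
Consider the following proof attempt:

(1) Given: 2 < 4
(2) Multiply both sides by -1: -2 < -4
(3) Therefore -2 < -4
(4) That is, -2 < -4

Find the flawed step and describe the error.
Step 2: Multiply both sides by -1: -2 < -4

Step 2 multiplies both sides by -1 but fails to reverse the inequality sign. When multiplying (or dividing) an inequality by a negative number, the direction must be reversed. Since 2 < 4, we should get -2 > -4, i.e., -2 > -4.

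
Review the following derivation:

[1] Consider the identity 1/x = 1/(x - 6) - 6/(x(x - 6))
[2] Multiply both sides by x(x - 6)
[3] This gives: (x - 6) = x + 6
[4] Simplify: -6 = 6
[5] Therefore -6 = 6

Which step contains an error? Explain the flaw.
Step 3: This gives: (x - 6) = x + 6

Step 3 makes a sign error when clearing denominators. Multiplying -6/(x(x - 6)) by x(x - 6) gives -6, not +6. The correct result is (x - 6) = x - 6, which is trivially true, not (x - 6) = x + 6. (Step 1 is a valid identity: 1/(x - 6) - 6/(x(x - 6)) = (x - 6)/(x(x - 6)) = 1/x.)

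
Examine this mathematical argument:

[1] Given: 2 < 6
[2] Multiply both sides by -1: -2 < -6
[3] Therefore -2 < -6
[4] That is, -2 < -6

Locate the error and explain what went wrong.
Step 2: Multiply both sides by -1: -2 < -6

Step 2 multiplies both sides by -1 but fails to reverse the inequality sign. When multiplying (or dividing) an inequality by a negative number, the direction must be reversed. Since 2 < 6, we should get -2 > -6, i.e., -2 > -6.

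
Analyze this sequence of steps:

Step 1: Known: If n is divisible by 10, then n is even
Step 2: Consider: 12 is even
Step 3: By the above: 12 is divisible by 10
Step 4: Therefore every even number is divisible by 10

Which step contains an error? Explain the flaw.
Step 3: By the above: 12 is divisible by 10

Step 3 commits the fallacy of affirming the consequent. The known fact 'divisible by 10 → even' does NOT imply 'even → divisible by 10'. That would be the converse, which is false. For example, 12 is even but 12 ÷ 10 = 1.20, which is not an integer.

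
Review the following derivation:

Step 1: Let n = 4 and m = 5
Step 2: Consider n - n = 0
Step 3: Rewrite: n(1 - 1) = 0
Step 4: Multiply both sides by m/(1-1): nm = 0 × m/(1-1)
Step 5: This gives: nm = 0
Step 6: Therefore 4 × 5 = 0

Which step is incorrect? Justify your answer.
Step 4: Multiply both sides by m/(1-1): nm = 0 × m/(1-1)

Step 4 multiplies both sides by m/(1-1). However, 1-1 = 0, so this is multiplication by m/0, which is undefined. We cannot multiply by an undefined expression.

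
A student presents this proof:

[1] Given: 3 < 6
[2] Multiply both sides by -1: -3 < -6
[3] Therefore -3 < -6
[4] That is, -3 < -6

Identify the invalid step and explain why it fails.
Step 2: Multiply both sides by -1: -3 < -6

Step 2 multiplies both sides by -1 but fails to reverse the inequality sign. When multiplying (or dividing) an inequality by a negative number, the direction must be reversed. Since 3 < 6, we should get -3 > -6, i.e., -3 > -6.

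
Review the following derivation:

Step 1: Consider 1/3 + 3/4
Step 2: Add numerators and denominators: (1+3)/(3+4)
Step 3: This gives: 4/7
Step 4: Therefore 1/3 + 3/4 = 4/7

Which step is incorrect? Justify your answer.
Step 2: Add numerators and denominators: (1+3)/(3+4)

Step 2 incorrectly adds fractions by separately adding numerators and denominators. This is wrong. The correct method requires a common denominator: 1/3 + 3/4 = (1×4 + 3×3)/(3×4) = 13/12 = 13/12. The method used gives 4/7, which is different.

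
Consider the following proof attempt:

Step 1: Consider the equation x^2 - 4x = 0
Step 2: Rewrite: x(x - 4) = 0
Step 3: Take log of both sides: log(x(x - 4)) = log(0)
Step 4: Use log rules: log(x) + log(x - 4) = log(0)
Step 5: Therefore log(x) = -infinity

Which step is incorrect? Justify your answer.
Step 3: Take log of both sides: log(x(x - 4)) = log(0)

Step 3 takes the logarithm of both sides, resulting in log(0) on the right side. The logarithm is only defined for positive numbers; log(0) is undefined (approaches negative infinity). This operation is invalid.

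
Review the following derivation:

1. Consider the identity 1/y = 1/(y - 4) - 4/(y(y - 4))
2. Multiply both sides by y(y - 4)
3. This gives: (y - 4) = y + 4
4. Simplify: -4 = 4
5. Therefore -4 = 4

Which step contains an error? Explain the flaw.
Step 3: This gives: (y - 4) = y + 4

Step 3 makes a sign error when clearing denominators. Multiplying -4/(y(y - 4)) by y(y - 4) gives -4, not +4. The correct result is (y - 4) = y - 4, which is trivially true, not (y - 4) = y + 4. (Step 1 is a valid identity: 1/(y - 4) - 4/(y(y - 4)) = (y - 4)/(y(y - 4)) = 1/y.)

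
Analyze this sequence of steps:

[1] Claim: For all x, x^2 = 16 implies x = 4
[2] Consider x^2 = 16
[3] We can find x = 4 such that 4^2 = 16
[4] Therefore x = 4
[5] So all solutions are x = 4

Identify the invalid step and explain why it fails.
Step 4: Therefore x = 4

Step 4 incorrectly concludes that x = 4 is the only solution. The proof shows that x = 4 is A solution (existence), but does not show it is the ONLY solution (uniqueness). In fact, x = -4 is also a solution since (-4)^2 = 16. Finding one solution doesn't prove there are no others.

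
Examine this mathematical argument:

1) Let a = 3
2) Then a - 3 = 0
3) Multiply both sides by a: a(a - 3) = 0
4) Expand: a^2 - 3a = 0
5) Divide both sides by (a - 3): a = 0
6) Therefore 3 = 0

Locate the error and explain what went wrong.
Step 5: Divide both sides by (a - 3): a = 0

Step 5 divides both sides by (a - 3). However, since a = 3, we have (a - 3) = 0. Division by zero is undefined, making this step invalid.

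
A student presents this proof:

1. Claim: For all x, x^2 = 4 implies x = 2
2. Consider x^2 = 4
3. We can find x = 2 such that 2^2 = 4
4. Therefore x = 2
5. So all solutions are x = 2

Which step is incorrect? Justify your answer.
Step 4: Therefore x = 2

Step 4 incorrectly concludes that x = 2 is the only solution. The proof shows that x = 2 is A solution (existence), but does not show it is the ONLY solution (uniqueness). In fact, x = -2 is also a solution since (-2)^2 = 4. Finding one solution doesn't prove there are no others.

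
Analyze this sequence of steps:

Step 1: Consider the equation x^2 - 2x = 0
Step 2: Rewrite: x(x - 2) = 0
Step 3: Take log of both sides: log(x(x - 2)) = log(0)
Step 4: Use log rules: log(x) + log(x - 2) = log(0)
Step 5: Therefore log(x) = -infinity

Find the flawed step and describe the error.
Step 3: Take log of both sides: log(x(x - 2)) = log(0)

Step 3 takes the logarithm of both sides, resulting in log(0) on the right side. The logarithm is only defined for positive numbers; log(0) is undefined (approaches negative infinity). This operation is invalid.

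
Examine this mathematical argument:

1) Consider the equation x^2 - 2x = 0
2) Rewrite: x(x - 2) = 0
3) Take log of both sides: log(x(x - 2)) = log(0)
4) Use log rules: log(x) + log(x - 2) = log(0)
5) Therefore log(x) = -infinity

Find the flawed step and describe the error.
Step 3: Take log of both sides: log(x(x - 2)) = log(0)

Step 3 takes the logarithm of both sides, resulting in log(0) on the right side. The logarithm is only defined for positive numbers; log(0) is undefined (approaches negative infinity). This operation is invalid.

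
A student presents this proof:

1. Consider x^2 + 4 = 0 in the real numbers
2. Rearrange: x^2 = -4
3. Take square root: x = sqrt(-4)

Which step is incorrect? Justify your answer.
Step 3: Take square root: x = sqrt(-4)

Step 3 takes the square root of -4, which is negative. In the real number system, the square root of a negative number is undefined. The equation x^2 + 4 = 0 has no real solutions. Square roots of negative numbers only exist in the complex numbers.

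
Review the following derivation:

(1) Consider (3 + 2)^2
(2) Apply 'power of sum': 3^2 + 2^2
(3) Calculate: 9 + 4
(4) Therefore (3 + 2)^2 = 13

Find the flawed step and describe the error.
Step 2: Apply 'power of sum': 3^2 + 2^2

Step 2 incorrectly applies a non-existent rule '(a+b)^n = a^n + b^n'. This is false in general. The correct expansion uses the binomial theorem. The actual value is (3 + 2)^2 = 5^2 = 25, not 13.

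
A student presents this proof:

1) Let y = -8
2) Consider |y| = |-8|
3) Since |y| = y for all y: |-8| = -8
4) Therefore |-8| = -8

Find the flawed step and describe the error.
Step 3: Since |y| = y for all y: |-8| = -8

Step 3 incorrectly states that |y| = y for all y. The correct definition is |y| = y when y >= 0, and |y| = -y when y < 0. Since -8 < 0, we have |-8| = -(-8) = 8, not -8.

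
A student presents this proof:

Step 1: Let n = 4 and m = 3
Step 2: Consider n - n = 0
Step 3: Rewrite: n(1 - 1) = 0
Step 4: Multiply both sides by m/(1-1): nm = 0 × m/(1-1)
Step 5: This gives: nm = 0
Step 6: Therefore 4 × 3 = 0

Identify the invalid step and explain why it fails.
Step 4: Multiply both sides by m/(1-1): nm = 0 × m/(1-1)

Step 4 multiplies both sides by m/(1-1). However, 1-1 = 0, so this is multiplication by m/0, which is undefined. We cannot multiply by an undefined expression.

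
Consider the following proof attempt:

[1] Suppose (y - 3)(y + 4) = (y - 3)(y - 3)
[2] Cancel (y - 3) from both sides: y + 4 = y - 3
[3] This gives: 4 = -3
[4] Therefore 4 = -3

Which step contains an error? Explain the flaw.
Step 2: Cancel (y - 3) from both sides: y + 4 = y - 3

Step 2 cancels (y - 3) from both sides. This is only valid if (y - 3) ≠ 0, i.e., y ≠ 3. When y = 3, both sides equal zero regardless of the other factors. The correct approach requires considering y = 3 as a separate case.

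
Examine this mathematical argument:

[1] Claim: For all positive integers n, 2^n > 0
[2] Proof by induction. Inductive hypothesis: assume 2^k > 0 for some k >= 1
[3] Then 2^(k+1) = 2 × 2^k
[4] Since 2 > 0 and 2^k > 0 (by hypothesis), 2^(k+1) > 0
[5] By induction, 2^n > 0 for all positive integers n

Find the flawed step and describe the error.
Step 5: By induction, 2^n > 0 for all positive integers n

Step 5 concludes the proof by induction, but no base case was ever established. A valid induction proof requires: (1) a base case proving 2^1 > 0, and (2) an inductive step showing IF 2^k > 0 THEN 2^(k+1) > 0. Steps 2-4 correctly establish the inductive step, but without the base case the conclusion in step 5 does not follow.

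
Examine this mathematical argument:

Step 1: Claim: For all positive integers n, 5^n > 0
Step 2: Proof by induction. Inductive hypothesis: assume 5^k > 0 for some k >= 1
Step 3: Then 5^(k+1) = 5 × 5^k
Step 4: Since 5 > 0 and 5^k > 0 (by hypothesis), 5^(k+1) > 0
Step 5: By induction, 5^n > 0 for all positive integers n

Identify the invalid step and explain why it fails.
Step 5: By induction, 5^n > 0 for all positive integers n

Step 5 concludes the proof by induction, but no base case was ever established. A valid induction proof requires: (1) a base case proving 5^1 > 0, and (2) an inductive step showing IF 5^k > 0 THEN 5^(k+1) > 0. Steps 2-4 correctly establish the inductive step, but without the base case the conclusion in step 5 does not follow.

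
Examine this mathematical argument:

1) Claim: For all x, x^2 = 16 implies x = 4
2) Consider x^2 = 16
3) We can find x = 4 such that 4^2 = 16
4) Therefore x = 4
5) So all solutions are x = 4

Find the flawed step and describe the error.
Step 4: Therefore x = 4

Step 4 incorrectly concludes that x = 4 is the only solution. The proof shows that x = 4 is A solution (existence), but does not show it is the ONLY solution (uniqueness). In fact, x = -4 is also a solution since (-4)^2 = 16. Finding one solution doesn't prove there are no others.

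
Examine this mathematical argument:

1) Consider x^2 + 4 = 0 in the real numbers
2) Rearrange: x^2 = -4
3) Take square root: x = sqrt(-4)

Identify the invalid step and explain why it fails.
Step 3: Take square root: x = sqrt(-4)

Step 3 takes the square root of -4, which is negative. In the real number system, the square root of a negative number is undefined. The equation x^2 + 4 = 0 has no real solutions. Square roots of negative numbers only exist in the complex numbers.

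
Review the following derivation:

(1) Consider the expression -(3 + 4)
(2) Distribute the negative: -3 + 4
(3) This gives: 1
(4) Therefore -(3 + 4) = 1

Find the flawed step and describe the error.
Step 2: Distribute the negative: -3 + 4

Step 2 incorrectly distributes the negative sign. The correct distribution is -(3 + 4) = -3 - 4 = -7. The negative must be applied to both terms, not just the first. The error treats -(3 + 4) as -3 + 4, which equals 1 instead of -7.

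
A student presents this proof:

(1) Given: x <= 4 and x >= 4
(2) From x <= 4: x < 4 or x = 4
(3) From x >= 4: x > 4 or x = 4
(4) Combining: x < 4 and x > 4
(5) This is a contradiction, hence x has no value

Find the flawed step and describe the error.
Step 4: Combining: x < 4 and x > 4

Step 4 incorrectly combines the conditions. From x <= 4 and x >= 4, the intersection is x = 4. The error treats the 'or' cases as 'and' requirements. The correct conclusion is that x = 4 is the unique solution, not that no solution exists.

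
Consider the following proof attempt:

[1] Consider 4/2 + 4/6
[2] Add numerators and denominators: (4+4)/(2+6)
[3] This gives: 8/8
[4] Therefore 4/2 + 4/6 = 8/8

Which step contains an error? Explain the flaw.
Step 2: Add numerators and denominators: (4+4)/(2+6)

Step 2 incorrectly adds fractions by separately adding numerators and denominators. This is wrong. The correct method requires a common denominator: 4/2 + 4/6 = (4×6 + 4×2)/(2×6) = 32/12 = 8/3. The method used gives 8/8, which is different.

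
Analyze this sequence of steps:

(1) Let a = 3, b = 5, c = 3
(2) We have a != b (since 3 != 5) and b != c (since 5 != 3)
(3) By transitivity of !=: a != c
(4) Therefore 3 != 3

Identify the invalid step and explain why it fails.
Step 3: By transitivity of !=: a != c

Step 3 incorrectly applies transitivity to the '!=' relation. Transitivity states: if a R b and b R c, then a R c. However, '!=' is not transitive. Counterexample: 3 != 5 and 5 != 3, but 3 = 3 (both equal 3). Transitivity holds for relations like <, <=, =, but not for !=.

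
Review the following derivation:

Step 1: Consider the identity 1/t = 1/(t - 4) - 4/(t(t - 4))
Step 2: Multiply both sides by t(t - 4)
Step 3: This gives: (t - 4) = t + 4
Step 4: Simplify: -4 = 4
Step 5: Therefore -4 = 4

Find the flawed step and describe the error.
Step 3: This gives: (t - 4) = t + 4

Step 3 makes a sign error when clearing denominators. Multiplying -4/(t(t - 4)) by t(t - 4) gives -4, not +4. The correct result is (t - 4) = t - 4, which is trivially true, not (t - 4) = t + 4. (Step 1 is a valid identity: 1/(t - 4) - 4/(t(t - 4)) = (t - 4)/(t(t - 4)) = 1/t.)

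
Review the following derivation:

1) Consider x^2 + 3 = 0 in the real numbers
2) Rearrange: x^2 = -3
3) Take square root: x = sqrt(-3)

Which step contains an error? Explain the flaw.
Step 3: Take square root: x = sqrt(-3)

Step 3 takes the square root of -3, which is negative. In the real number system, the square root of a negative number is undefined. The equation x^2 + 3 = 0 has no real solutions. Square roots of negative numbers only exist in the complex numbers.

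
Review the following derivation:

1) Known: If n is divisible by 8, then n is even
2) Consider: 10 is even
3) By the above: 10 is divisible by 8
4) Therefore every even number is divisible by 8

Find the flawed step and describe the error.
Step 3: By the above: 10 is divisible by 8

Step 3 commits the fallacy of affirming the consequent. The known fact 'divisible by 8 → even' does NOT imply 'even → divisible by 8'. That would be the converse, which is false. For example, 10 is even but 10 ÷ 8 = 1.25, which is not an integer.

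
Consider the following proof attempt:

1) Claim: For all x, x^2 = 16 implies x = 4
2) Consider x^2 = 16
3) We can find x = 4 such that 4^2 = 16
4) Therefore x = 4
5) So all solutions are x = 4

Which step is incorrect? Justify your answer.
Step 4: Therefore x = 4

Step 4 incorrectly concludes that x = 4 is the only solution. The proof shows that x = 4 is A solution (existence), but does not show it is the ONLY solution (uniqueness). In fact, x = -4 is also a solution since (-4)^2 = 16. Finding one solution doesn't prove there are no others.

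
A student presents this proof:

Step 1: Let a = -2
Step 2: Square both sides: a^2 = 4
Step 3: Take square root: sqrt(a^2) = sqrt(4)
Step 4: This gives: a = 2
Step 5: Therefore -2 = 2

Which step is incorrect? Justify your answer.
Step 4: This gives: a = 2

Step 4 incorrectly states that sqrt(a^2) = a. The correct identity is sqrt(a^2) = |a|. Since a = -2 < 0, we have sqrt(a^2) = |-2| = 2, not a = -2.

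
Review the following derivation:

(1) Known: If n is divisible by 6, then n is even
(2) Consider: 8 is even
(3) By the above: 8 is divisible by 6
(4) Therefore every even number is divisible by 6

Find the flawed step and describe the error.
Step 3: By the above: 8 is divisible by 6

Step 3 commits the fallacy of affirming the consequent. The known fact 'divisible by 6 → even' does NOT imply 'even → divisible by 6'. That would be the converse, which is false. For example, 8 is even but 8 ÷ 6 = 1.33, which is not an integer.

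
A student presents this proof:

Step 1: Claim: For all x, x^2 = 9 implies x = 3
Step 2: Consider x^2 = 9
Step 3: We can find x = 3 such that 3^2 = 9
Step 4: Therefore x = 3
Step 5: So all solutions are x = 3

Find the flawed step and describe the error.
Step 4: Therefore x = 3

Step 4 incorrectly concludes that x = 3 is the only solution. The proof shows that x = 3 is A solution (existence), but does not show it is the ONLY solution (uniqueness). In fact, x = -3 is also a solution since (-3)^2 = 9. Finding one solution doesn't prove there are no others.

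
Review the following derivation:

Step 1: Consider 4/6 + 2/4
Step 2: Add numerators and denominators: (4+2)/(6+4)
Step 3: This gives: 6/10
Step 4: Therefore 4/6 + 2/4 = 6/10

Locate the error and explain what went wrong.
Step 2: Add numerators and denominators: (4+2)/(6+4)

Step 2 incorrectly adds fractions by separately adding numerators and denominators. This is wrong. The correct method requires a common denominator: 4/6 + 2/4 = (4×4 + 2×6)/(6×4) = 28/24 = 7/6. The method used gives 6/10, which is different.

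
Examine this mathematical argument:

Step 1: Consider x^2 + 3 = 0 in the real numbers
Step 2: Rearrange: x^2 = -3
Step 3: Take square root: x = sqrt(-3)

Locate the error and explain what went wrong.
Step 3: Take square root: x = sqrt(-3)

Step 3 takes the square root of -3, which is negative. In the real number system, the square root of a negative number is undefined. The equation x^2 + 3 = 0 has no real solutions. Square roots of negative numbers only exist in the complex numbers.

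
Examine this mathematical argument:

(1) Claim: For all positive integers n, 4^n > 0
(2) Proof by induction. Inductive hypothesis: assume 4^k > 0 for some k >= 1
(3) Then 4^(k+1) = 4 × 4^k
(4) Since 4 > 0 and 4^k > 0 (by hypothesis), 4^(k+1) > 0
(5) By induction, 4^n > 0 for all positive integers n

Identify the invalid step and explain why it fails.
Step 5: By induction, 4^n > 0 for all positive integers n

Step 5 concludes the proof by induction, but no base case was ever established. A valid induction proof requires: (1) a base case proving 4^1 > 0, and (2) an inductive step showing IF 4^k > 0 THEN 4^(k+1) > 0. Steps 2-4 correctly establish the inductive step, but without the base case the conclusion in step 5 does not follow.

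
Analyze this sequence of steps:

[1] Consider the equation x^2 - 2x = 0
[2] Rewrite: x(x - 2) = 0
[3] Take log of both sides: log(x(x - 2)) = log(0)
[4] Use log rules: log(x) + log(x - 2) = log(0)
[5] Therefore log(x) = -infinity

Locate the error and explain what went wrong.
Step 3: Take log of both sides: log(x(x - 2)) = log(0)

Step 3 takes the logarithm of both sides, resulting in log(0) on the right side. The logarithm is only defined for positive numbers; log(0) is undefined (approaches negative infinity). This operation is invalid.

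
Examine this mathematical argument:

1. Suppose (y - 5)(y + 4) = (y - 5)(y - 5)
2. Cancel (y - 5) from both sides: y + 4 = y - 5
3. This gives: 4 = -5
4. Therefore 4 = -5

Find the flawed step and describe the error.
Step 2: Cancel (y - 5) from both sides: y + 4 = y - 5

Step 2 cancels (y - 5) from both sides. This is only valid if (y - 5) ≠ 0, i.e., y ≠ 5. When y = 5, both sides equal zero regardless of the other factors. The correct approach requires considering y = 5 as a separate case.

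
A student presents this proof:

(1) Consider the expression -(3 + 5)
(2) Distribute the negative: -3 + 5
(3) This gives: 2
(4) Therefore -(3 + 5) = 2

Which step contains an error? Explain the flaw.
Step 2: Distribute the negative: -3 + 5

Step 2 incorrectly distributes the negative sign. The correct distribution is -(3 + 5) = -3 - 5 = -8. The negative must be applied to both terms, not just the first. The error treats -(3 + 5) as -3 + 5, which equals 2 instead of -8.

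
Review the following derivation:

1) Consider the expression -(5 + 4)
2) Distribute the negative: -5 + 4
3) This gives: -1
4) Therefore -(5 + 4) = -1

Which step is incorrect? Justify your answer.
Step 2: Distribute the negative: -5 + 4

Step 2 incorrectly distributes the negative sign. The correct distribution is -(5 + 4) = -5 - 4 = -9. The negative must be applied to both terms, not just the first. The error treats -(5 + 4) as -5 + 4, which equals -1 instead of -9.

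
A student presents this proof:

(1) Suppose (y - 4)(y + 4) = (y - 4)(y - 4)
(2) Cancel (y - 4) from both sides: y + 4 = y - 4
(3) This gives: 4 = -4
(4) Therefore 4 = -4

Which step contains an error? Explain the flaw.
Step 2: Cancel (y - 4) from both sides: y + 4 = y - 4

Step 2 cancels (y - 4) from both sides. This is only valid if (y - 4) ≠ 0, i.e., y ≠ 4. When y = 4, both sides equal zero regardless of the other factors. The correct approach requires considering y = 4 as a separate case.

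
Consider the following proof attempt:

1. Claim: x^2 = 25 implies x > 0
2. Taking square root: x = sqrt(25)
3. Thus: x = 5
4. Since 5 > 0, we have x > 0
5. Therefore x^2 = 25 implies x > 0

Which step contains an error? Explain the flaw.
Step 2: Taking square root: x = sqrt(25)

Step 2 takes the square root and assumes the positive root only. The equation x^2 = 25 actually has two solutions: x = 5 and x = -5. The proof silently assumes x > 0 without justification, then uses this assumption to conclude x > 0, which is circular. The counterexample x = -5 shows the claim is false.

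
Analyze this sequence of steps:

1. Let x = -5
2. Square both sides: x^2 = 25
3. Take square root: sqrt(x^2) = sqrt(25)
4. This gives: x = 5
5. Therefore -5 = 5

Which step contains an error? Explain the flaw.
Step 4: This gives: x = 5

Step 4 incorrectly states that sqrt(x^2) = x. The correct identity is sqrt(x^2) = |x|. Since x = -5 < 0, we have sqrt(x^2) = |-5| = 5, not x = -5.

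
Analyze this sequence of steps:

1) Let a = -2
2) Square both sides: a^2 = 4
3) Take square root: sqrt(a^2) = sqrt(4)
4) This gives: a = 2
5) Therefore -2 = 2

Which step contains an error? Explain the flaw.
Step 4: This gives: a = 2

Step 4 incorrectly states that sqrt(a^2) = a. The correct identity is sqrt(a^2) = |a|. Since a = -2 < 0, we have sqrt(a^2) = |-2| = 2, not a = -2.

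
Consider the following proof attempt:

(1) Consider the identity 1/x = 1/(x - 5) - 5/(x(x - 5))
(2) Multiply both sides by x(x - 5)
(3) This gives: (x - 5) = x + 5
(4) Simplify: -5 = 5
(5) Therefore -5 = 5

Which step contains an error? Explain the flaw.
Step 3: This gives: (x - 5) = x + 5

Step 3 makes a sign error when clearing denominators. Multiplying -5/(x(x - 5)) by x(x - 5) gives -5, not +5. The correct result is (x - 5) = x - 5, which is trivially true, not (x - 5) = x + 5. (Step 1 is a valid identity: 1/(x - 5) - 5/(x(x - 5)) = (x - 5)/(x(x - 5)) = 1/x.)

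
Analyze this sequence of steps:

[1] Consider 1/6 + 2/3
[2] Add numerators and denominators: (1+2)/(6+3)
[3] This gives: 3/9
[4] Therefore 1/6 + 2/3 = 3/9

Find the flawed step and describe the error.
Step 2: Add numerators and denominators: (1+2)/(6+3)

Step 2 incorrectly adds fractions by separately adding numerators and denominators. This is wrong. The correct method requires a common denominator: 1/6 + 2/3 = (1×3 + 2×6)/(6×3) = 15/18 = 5/6. The method used gives 3/9, which is different.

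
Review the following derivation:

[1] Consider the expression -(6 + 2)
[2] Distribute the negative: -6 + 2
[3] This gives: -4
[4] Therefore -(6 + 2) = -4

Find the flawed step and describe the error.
Step 2: Distribute the negative: -6 + 2

Step 2 incorrectly distributes the negative sign. The correct distribution is -(6 + 2) = -6 - 2 = -8. The negative must be applied to both terms, not just the first. The error treats -(6 + 2) as -6 + 2, which equals -4 instead of -8.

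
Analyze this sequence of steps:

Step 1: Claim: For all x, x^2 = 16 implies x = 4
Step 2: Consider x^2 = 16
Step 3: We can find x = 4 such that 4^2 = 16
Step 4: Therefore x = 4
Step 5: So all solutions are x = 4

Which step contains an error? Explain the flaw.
Step 4: Therefore x = 4

Step 4 incorrectly concludes that x = 4 is the only solution. The proof shows that x = 4 is A solution (existence), but does not show it is the ONLY solution (uniqueness). In fact, x = -4 is also a solution since (-4)^2 = 16. Finding one solution doesn't prove there are no others.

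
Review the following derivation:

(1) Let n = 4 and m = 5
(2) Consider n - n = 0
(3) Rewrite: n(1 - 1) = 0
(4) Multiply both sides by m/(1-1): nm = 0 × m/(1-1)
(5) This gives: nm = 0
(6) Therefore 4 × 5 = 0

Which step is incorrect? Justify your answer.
Step 4: Multiply both sides by m/(1-1): nm = 0 × m/(1-1)

Step 4 multiplies both sides by m/(1-1). However, 1-1 = 0, so this is multiplication by m/0, which is undefined. We cannot multiply by an undefined expression.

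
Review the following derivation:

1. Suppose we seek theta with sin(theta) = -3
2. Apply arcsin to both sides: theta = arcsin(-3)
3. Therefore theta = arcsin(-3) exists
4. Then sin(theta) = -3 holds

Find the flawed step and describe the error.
Step 2: Apply arcsin to both sides: theta = arcsin(-3)

Step 2 applies arcsin to -3. However, arcsin(x) is only defined for x in [-1, 1] because sin(theta) can only produce values in that range. Since |-3| > 1, arcsin(-3) is undefined. There is no angle whose sine equals -3.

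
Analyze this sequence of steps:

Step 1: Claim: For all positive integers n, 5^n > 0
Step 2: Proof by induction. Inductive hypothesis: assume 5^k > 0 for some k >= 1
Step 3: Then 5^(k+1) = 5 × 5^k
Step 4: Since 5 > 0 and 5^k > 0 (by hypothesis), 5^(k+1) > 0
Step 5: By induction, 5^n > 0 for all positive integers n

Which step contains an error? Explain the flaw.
Step 5: By induction, 5^n > 0 for all positive integers n

Step 5 concludes the proof by induction, but no base case was ever established. A valid induction proof requires: (1) a base case proving 5^1 > 0, and (2) an inductive step showing IF 5^k > 0 THEN 5^(k+1) > 0. Steps 2-4 correctly establish the inductive step, but without the base case the conclusion in step 5 does not follow.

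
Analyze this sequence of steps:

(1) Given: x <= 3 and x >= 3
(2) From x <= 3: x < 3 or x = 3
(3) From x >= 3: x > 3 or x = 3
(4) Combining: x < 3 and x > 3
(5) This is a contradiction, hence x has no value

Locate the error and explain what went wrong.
Step 4: Combining: x < 3 and x > 3

Step 4 incorrectly combines the conditions. From x <= 3 and x >= 3, the intersection is x = 3. The error treats the 'or' cases as 'and' requirements. The correct conclusion is that x = 3 is the unique solution, not that no solution exists.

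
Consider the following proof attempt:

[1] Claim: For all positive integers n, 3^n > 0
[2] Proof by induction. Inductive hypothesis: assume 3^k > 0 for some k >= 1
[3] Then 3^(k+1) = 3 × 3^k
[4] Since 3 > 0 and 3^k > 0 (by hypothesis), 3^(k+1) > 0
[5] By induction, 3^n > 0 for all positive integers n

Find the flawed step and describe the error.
Step 5: By induction, 3^n > 0 for all positive integers n

Step 5 concludes the proof by induction, but no base case was ever established. A valid induction proof requires: (1) a base case proving 3^1 > 0, and (2) an inductive step showing IF 3^k > 0 THEN 3^(k+1) > 0. Steps 2-4 correctly establish the inductive step, but without the base case the conclusion in step 5 does not follow.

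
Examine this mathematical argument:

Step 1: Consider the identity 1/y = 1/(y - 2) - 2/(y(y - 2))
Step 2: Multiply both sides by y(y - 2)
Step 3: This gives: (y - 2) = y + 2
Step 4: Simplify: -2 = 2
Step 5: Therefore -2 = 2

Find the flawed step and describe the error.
Step 3: This gives: (y - 2) = y + 2

Step 3 makes a sign error when clearing denominators. Multiplying -2/(y(y - 2)) by y(y - 2) gives -2, not +2. The correct result is (y - 2) = y - 2, which is trivially true, not (y - 2) = y + 2. (Step 1 is a valid identity: 1/(y - 2) - 2/(y(y - 2)) = (y - 2)/(y(y - 2)) = 1/y.)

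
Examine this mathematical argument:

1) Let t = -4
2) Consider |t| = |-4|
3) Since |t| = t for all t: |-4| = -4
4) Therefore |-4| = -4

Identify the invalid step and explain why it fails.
Step 3: Since |t| = t for all t: |-4| = -4

Step 3 incorrectly states that |t| = t for all t. The correct definition is |t| = t when t >= 0, and |t| = -t when t < 0. Since -4 < 0, we have |-4| = -(-4) = 4, not -4.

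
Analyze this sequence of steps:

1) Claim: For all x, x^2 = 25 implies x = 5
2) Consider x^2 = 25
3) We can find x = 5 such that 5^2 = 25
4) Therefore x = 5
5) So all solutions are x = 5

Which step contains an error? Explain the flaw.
Step 4: Therefore x = 5

Step 4 incorrectly concludes that x = 5 is the only solution. The proof shows that x = 5 is A solution (existence), but does not show it is the ONLY solution (uniqueness). In fact, x = -5 is also a solution since (-5)^2 = 25. Finding one solution doesn't prove there are no others.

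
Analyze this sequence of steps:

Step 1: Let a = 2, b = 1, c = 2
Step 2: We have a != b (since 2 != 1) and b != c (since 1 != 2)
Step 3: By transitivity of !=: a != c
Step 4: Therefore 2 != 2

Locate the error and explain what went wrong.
Step 3: By transitivity of !=: a != c

Step 3 incorrectly applies transitivity to the '!=' relation. Transitivity states: if a R b and b R c, then a R c. However, '!=' is not transitive. Counterexample: 2 != 1 and 1 != 2, but 2 = 2 (both equal 2). Transitivity holds for relations like <, <=, =, but not for !=.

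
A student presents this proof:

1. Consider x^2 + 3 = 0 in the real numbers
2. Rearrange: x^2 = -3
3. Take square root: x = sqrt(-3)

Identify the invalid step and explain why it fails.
Step 3: Take square root: x = sqrt(-3)

Step 3 takes the square root of -3, which is negative. In the real number system, the square root of a negative number is undefined. The equation x^2 + 3 = 0 has no real solutions. Square roots of negative numbers only exist in the complex numbers.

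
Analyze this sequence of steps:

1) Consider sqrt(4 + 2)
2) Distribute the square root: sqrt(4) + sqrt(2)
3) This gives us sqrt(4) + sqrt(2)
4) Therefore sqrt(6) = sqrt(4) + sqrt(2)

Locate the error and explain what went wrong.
Step 2: Distribute the square root: sqrt(4) + sqrt(2)

Step 2 incorrectly 'distributes' the square root over addition. The square root function does not distribute: sqrt(a + b) ≠ sqrt(a) + sqrt(b). In fact, sqrt(4 + 2) = sqrt(6) ≈ 2.4495, while sqrt(4) + sqrt(2) ≈ 3.4142.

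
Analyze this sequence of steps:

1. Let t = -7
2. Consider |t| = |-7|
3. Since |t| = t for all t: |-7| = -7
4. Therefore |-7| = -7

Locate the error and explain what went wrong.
Step 3: Since |t| = t for all t: |-7| = -7

Step 3 incorrectly states that |t| = t for all t. The correct definition is |t| = t when t >= 0, and |t| = -t when t < 0. Since -7 < 0, we have |-7| = -(-7) = 7, not -7.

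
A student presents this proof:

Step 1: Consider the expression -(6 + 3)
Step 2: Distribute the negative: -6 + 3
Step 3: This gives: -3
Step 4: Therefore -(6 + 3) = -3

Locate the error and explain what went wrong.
Step 2: Distribute the negative: -6 + 3

Step 2 incorrectly distributes the negative sign. The correct distribution is -(6 + 3) = -6 - 3 = -9. The negative must be applied to both terms, not just the first. The error treats -(6 + 3) as -6 + 3, which equals -3 instead of -9.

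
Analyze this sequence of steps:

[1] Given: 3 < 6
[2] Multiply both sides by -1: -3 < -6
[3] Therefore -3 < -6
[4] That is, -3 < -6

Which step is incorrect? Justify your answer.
Step 2: Multiply both sides by -1: -3 < -6

Step 2 multiplies both sides by -1 but fails to reverse the inequality sign. When multiplying (or dividing) an inequality by a negative number, the direction must be reversed. Since 3 < 6, we should get -3 > -6, i.e., -3 > -6.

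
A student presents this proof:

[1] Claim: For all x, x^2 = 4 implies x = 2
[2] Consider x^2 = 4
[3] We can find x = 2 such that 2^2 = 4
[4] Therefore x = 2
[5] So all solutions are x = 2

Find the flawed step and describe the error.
Step 4: Therefore x = 2

Step 4 incorrectly concludes that x = 2 is the only solution. The proof shows that x = 2 is A solution (existence), but does not show it is the ONLY solution (uniqueness). In fact, x = -2 is also a solution since (-2)^2 = 4. Finding one solution doesn't prove there are no others.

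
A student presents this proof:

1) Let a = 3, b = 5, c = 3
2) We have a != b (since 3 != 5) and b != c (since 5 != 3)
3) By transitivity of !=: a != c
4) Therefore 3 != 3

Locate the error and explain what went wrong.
Step 3: By transitivity of !=: a != c

Step 3 incorrectly applies transitivity to the '!=' relation. Transitivity states: if a R b and b R c, then a R c. However, '!=' is not transitive. Counterexample: 3 != 5 and 5 != 3, but 3 = 3 (both equal 3). Transitivity holds for relations like <, <=, =, but not for !=.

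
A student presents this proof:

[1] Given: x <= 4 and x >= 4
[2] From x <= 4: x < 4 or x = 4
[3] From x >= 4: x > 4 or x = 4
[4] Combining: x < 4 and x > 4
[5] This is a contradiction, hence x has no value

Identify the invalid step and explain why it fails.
Step 4: Combining: x < 4 and x > 4

Step 4 incorrectly combines the conditions. From x <= 4 and x >= 4, the intersection is x = 4. The error treats the 'or' cases as 'and' requirements. The correct conclusion is that x = 4 is the unique solution, not that no solution exists.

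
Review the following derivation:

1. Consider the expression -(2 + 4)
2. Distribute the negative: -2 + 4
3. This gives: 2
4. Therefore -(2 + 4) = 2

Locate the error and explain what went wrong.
Step 2: Distribute the negative: -2 + 4

Step 2 incorrectly distributes the negative sign. The correct distribution is -(2 + 4) = -2 - 4 = -6. The negative must be applied to both terms, not just the first. The error treats -(2 + 4) as -2 + 4, which equals 2 instead of -6.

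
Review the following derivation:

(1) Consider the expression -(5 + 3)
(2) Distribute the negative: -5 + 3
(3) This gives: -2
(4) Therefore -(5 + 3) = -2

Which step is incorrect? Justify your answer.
Step 2: Distribute the negative: -5 + 3

Step 2 incorrectly distributes the negative sign. The correct distribution is -(5 + 3) = -5 - 3 = -8. The negative must be applied to both terms, not just the first. The error treats -(5 + 3) as -5 + 3, which equals -2 instead of -8.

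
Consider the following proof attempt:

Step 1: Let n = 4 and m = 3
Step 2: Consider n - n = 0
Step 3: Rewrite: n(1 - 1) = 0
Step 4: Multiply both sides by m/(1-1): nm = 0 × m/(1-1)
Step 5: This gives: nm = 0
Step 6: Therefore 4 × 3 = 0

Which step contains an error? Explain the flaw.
Step 4: Multiply both sides by m/(1-1): nm = 0 × m/(1-1)

Step 4 multiplies both sides by m/(1-1). However, 1-1 = 0, so this is multiplication by m/0, which is undefined. We cannot multiply by an undefined expression.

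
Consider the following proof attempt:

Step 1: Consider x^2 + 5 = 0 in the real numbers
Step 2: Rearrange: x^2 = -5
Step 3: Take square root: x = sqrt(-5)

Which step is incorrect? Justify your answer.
Step 3: Take square root: x = sqrt(-5)

Step 3 takes the square root of -5, which is negative. In the real number system, the square root of a negative number is undefined. The equation x^2 + 5 = 0 has no real solutions. Square roots of negative numbers only exist in the complex numbers.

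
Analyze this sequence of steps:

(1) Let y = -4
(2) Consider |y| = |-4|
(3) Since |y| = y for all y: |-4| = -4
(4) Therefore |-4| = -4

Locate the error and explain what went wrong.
Step 3: Since |y| = y for all y: |-4| = -4

Step 3 incorrectly states that |y| = y for all y. The correct definition is |y| = y when y >= 0, and |y| = -y when y < 0. Since -4 < 0, we have |-4| = -(-4) = 4, not -4.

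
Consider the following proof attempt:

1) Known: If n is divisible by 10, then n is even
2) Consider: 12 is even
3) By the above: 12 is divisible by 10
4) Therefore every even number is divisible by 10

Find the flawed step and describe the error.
Step 3: By the above: 12 is divisible by 10

Step 3 commits the fallacy of affirming the consequent. The known fact 'divisible by 10 → even' does NOT imply 'even → divisible by 10'. That would be the converse, which is false. For example, 12 is even but 12 ÷ 10 = 1.20, which is not an integer.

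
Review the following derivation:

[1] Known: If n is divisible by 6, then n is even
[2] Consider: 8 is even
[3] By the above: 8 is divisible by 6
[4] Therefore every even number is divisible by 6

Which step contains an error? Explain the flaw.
Step 3: By the above: 8 is divisible by 6

Step 3 commits the fallacy of affirming the consequent. The known fact 'divisible by 6 → even' does NOT imply 'even → divisible by 6'. That would be the converse, which is false. For example, 8 is even but 8 ÷ 6 = 1.33, which is not an integer.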